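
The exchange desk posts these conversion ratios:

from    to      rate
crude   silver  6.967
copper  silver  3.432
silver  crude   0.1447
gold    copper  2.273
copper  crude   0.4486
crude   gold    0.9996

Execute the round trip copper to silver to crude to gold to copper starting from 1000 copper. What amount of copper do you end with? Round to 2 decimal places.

1128.34

1000 copper × 3.432 = 3432 silver
3432 silver × 0.1447 = 496.6104 crude
496.6104 crude × 0.9996 = 496.41175584 gold
496.41175584 gold × 2.273 = 1128.34392102432 copper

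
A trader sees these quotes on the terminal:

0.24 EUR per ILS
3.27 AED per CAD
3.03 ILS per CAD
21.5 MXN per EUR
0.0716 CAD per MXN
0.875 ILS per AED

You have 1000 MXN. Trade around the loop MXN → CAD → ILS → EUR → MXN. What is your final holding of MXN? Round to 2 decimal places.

1119.45

1000 MXN × 0.0716 = 71.6 CAD
71.6 CAD × 3.03 = 216.948 ILS
216.948 ILS × 0.24 = 52.06752 EUR
52.06752 EUR × 21.5 = 1119.45168 MXN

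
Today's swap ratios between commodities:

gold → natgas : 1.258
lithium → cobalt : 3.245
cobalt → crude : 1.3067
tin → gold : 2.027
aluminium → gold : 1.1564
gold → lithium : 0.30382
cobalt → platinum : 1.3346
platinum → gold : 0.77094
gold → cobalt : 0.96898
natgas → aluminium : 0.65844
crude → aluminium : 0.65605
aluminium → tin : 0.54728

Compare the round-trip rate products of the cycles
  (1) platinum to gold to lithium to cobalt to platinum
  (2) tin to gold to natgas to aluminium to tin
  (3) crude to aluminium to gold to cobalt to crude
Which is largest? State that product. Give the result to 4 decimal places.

1.0144

(1) 0.77094 × 0.30382 × 3.245 × 1.3346 = 1.01438
(2) 2.027 × 1.258 × 0.65844 × 0.54728 = 0.91888
(3) 0.65605 × 1.1564 × 0.96898 × 1.3067 = 0.96058
Highest is cycle (1) at 1.0144 (>1, arbitrage).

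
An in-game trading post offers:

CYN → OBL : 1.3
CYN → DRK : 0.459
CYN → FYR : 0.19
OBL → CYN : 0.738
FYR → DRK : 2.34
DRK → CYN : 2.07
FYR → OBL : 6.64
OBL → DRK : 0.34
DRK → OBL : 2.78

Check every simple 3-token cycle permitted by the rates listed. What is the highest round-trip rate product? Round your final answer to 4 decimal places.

0.9417

OBL→CYN→DRK→OBL: 0.738 × 0.459 × 2.78 = 0.94170
OBL→CYN→FYR→OBL: 0.738 × 0.19 × 6.64 = 0.93106
FYR→DRK→CYN→FYR: 2.34 × 2.07 × 0.19 = 0.92032
OBL→DRK→CYN→OBL: 0.34 × 2.07 × 1.3 = 0.91494
Maximum is OBL→CYN→DRK→OBL at 0.9417; no arbitrage — every cycle loses value.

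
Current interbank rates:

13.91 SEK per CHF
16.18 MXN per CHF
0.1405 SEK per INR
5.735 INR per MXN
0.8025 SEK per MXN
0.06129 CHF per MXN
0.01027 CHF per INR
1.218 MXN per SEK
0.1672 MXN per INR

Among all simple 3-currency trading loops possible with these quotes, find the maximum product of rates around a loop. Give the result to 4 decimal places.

CHF→SEK→MXN→CHF: 13.91 × 1.218 × 0.06129 = 1.03840
SEK→MXN→INR→SEK: 1.218 × 5.735 × 0.1405 = 0.98142
CHF→MXN→INR→CHF: 16.18 × 5.735 × 0.01027 = 0.95298
Maximum is CHF→SEK→MXN→CHF at 1.0384; arbitrage exists.

1.0384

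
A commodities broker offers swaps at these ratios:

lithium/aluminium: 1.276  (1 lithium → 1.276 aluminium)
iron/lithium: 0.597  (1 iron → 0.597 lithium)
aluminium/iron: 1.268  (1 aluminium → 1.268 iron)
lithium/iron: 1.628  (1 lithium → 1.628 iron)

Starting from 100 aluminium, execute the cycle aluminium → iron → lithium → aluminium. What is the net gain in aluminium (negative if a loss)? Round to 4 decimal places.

100 aluminium × 1.268 = 126.8 iron
126.8 iron × 0.597 = 75.6996 lithium
75.6996 lithium × 1.276 = 96.5926896 aluminium
Net change: 96.5926896 − 100 = -3.4073104 aluminium

-3.4073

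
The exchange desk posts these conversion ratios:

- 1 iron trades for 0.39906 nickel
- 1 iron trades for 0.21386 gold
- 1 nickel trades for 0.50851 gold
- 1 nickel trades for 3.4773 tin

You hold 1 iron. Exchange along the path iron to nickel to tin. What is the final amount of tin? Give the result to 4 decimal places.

1 iron × 0.39906 = 0.39906 nickel
0.39906 nickel × 3.4773 = 1.387651338 tin

1.3877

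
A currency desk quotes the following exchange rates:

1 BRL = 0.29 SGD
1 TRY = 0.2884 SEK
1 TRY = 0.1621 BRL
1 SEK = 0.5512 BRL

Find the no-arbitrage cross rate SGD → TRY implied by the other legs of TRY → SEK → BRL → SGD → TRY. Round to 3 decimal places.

Known legs of the cycle: 0.2884 × 0.5512 × 0.29 = 0.0461001632
For no arbitrage the full-cycle product must be 1, so the missing rate is 1 / 0.0461001632 ≈ 21.69190.

21.692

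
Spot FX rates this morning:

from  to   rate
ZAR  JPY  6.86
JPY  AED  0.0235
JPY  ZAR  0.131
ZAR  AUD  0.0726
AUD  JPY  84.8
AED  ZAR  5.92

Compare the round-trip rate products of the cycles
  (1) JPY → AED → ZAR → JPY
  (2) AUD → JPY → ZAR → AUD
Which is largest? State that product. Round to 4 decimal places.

0.9544

(1) 0.0235 × 5.92 × 6.86 = 0.95436
(2) 84.8 × 0.131 × 0.0726 = 0.80650
Highest is cycle (1) at 0.9544 (≤1, no arbitrage).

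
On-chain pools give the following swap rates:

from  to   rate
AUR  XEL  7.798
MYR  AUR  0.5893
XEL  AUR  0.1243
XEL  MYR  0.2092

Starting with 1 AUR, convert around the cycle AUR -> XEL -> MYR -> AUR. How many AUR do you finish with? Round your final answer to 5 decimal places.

0.96135

1 AUR × 7.798 = 7.798 XEL
7.798 XEL × 0.2092 = 1.6313416 MYR
1.6313416 MYR × 0.5893 = 0.96134960488 AUR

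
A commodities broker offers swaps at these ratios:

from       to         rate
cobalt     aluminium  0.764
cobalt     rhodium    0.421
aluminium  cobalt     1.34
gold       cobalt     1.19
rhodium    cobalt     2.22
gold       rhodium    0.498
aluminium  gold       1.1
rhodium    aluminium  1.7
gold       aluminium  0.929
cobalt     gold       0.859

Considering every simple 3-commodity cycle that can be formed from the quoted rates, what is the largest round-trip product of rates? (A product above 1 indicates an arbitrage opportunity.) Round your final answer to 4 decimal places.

aluminium→cobalt→gold→aluminium: 1.34 × 0.859 × 0.929 = 1.06933
aluminium→gold→cobalt→aluminium: 1.1 × 1.19 × 0.764 = 1.00008
aluminium→cobalt→rhodium→aluminium: 1.34 × 0.421 × 1.7 = 0.95904
rhodium→cobalt→gold→rhodium: 2.22 × 0.859 × 0.498 = 0.94968
aluminium→gold→rhodium→aluminium: 1.1 × 0.498 × 1.7 = 0.93126
Maximum is aluminium→cobalt→gold→aluminium at 1.0693; arbitrage exists.

1.0693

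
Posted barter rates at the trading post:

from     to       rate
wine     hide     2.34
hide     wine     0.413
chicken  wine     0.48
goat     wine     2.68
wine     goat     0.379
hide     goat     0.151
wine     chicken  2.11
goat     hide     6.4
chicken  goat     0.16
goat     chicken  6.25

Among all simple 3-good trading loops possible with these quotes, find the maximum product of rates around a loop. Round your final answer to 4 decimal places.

chicken→wine→goat→chicken: 0.48 × 0.379 × 6.25 = 1.13700
hide→wine→goat→hide: 0.413 × 0.379 × 6.4 = 1.00177
hide→goat→wine→hide: 0.151 × 2.68 × 2.34 = 0.94695
chicken→goat→wine→chicken: 0.16 × 2.68 × 2.11 = 0.90477
Maximum is chicken→wine→goat→chicken at 1.1370; arbitrage exists.

1.1370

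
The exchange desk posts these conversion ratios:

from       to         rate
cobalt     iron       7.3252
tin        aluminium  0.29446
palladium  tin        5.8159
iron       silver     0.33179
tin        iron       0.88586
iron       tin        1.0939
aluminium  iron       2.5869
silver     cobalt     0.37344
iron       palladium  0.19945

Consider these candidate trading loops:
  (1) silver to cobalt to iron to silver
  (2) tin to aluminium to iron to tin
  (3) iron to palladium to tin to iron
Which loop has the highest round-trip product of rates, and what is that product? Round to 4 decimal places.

(1) 0.37344 × 7.3252 × 0.33179 = 0.90762
(2) 0.29446 × 2.5869 × 1.0939 = 0.83327
(3) 0.19945 × 5.8159 × 0.88586 = 1.02758
Highest is cycle (3) at 1.0276 (>1, arbitrage).

1.0276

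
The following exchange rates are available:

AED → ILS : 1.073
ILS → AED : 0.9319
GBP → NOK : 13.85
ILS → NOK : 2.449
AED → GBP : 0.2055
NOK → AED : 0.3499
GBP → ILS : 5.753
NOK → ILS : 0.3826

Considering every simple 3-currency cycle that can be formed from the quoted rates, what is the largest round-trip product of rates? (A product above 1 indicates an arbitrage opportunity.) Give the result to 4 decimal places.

ILS→AED→GBP→ILS: 0.9319 × 0.2055 × 5.753 = 1.10173
GBP→NOK→AED→GBP: 13.85 × 0.3499 × 0.2055 = 0.99588
ILS→NOK→AED→ILS: 2.449 × 0.3499 × 1.073 = 0.91946
Maximum is ILS→AED→GBP→ILS at 1.1017; arbitrage exists.

1.1017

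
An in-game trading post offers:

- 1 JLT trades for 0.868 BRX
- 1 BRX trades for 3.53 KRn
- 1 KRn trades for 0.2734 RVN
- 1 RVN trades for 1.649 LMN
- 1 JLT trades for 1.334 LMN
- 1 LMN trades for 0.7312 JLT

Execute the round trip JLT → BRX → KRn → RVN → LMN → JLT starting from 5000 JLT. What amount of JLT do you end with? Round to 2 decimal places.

5000 JLT × 0.868 = 4340 BRX
4340 BRX × 3.53 = 15320.2 KRn
15320.2 KRn × 0.2734 = 4188.54268 RVN
4188.54268 RVN × 1.649 = 6906.90687932 LMN
6906.90687932 LMN × 0.7312 = 5050.330310158784 JLT

5050.33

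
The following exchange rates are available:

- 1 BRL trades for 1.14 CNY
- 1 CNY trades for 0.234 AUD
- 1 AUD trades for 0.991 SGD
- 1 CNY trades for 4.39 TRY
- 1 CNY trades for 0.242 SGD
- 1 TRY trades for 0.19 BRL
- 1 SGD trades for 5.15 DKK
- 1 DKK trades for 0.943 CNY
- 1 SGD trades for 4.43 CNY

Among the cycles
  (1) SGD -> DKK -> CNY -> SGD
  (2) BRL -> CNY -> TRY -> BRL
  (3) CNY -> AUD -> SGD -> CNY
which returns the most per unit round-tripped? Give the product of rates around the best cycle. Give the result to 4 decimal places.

(1) 5.15 × 0.943 × 0.242 = 1.17526
(2) 1.14 × 4.39 × 0.19 = 0.95087
(3) 0.234 × 0.991 × 4.43 = 1.02729
Highest is cycle (1) at 1.1753 (>1, arbitrage).

1.1753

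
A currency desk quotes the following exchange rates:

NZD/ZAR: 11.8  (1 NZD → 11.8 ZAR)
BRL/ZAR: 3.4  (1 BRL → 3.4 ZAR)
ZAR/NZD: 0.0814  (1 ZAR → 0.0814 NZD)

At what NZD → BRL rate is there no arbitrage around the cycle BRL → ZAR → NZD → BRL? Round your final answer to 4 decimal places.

3.6132

Known legs of the cycle: 3.4 × 0.0814 = 0.27676
For no arbitrage the full-cycle product must be 1, so the missing rate is 1 / 0.27676 ≈ 3.613239.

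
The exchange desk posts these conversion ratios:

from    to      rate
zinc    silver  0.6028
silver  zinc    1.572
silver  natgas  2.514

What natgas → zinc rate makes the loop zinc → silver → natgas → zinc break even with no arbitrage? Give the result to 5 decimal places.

0.65987

Known legs of the cycle: 0.6028 × 2.514 = 1.5154392
For no arbitrage the full-cycle product must be 1, so the missing rate is 1 / 1.5154392 ≈ 0.6598747.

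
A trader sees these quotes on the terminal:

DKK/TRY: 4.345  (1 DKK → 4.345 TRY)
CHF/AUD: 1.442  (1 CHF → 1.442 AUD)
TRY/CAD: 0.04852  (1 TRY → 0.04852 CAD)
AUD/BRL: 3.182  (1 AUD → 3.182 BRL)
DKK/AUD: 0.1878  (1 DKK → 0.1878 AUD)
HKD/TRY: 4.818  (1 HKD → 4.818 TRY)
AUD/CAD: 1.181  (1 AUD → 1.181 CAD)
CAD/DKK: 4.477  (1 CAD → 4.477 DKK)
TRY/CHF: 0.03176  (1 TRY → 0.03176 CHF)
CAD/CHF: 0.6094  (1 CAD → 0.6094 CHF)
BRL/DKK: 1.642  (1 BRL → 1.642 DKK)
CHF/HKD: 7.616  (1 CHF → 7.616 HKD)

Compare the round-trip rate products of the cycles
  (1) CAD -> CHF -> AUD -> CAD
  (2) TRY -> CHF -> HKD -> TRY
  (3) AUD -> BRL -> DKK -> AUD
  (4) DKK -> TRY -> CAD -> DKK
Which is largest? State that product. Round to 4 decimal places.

(1) 0.6094 × 1.442 × 1.181 = 1.03781
(2) 0.03176 × 7.616 × 4.818 = 1.16540
(3) 3.182 × 1.642 × 0.1878 = 0.98123
(4) 4.345 × 0.04852 × 4.477 = 0.94384
Highest is cycle (2) at 1.1654 (>1, arbitrage).

1.1654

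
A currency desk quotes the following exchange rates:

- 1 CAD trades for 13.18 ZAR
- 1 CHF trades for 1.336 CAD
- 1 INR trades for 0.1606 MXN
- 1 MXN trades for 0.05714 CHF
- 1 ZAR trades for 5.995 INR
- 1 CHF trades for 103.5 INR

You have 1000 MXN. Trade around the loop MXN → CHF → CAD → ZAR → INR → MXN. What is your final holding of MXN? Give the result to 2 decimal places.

968.72

1000 MXN × 0.05714 = 57.14 CHF
57.14 CHF × 1.336 = 76.33904 CAD
76.33904 CAD × 13.18 = 1006.1485472 ZAR
1006.1485472 ZAR × 5.995 = 6031.860540464 INR
6031.860540464 INR × 0.1606 = 968.7168027985184 MXN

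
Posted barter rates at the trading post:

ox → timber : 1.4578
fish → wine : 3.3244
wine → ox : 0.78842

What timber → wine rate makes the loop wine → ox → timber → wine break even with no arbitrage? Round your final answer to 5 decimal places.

0.87005

Known legs of the cycle: 0.78842 × 1.4578 = 1.149358676
For no arbitrage the full-cycle product must be 1, so the missing rate is 1 / 1.149358676 ≈ 0.8700504.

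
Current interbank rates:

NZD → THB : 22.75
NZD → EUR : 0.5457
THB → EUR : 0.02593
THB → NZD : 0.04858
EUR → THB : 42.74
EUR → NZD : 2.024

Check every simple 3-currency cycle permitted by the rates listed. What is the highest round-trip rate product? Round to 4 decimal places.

1.1940

NZD→THB→EUR→NZD: 22.75 × 0.02593 × 2.024 = 1.19397
NZD→EUR→THB→NZD: 0.5457 × 42.74 × 0.04858 = 1.13304
Maximum is NZD→THB→EUR→NZD at 1.1940; arbitrage exists.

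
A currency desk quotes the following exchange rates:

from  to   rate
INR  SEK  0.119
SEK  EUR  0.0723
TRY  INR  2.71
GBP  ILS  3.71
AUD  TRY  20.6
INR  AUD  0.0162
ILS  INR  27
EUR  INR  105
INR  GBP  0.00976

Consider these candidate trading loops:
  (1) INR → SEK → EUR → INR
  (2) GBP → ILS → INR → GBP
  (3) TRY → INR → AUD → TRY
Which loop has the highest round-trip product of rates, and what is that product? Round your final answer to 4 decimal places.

(1) 0.119 × 0.0723 × 105 = 0.90339
(2) 3.71 × 27 × 0.00976 = 0.97766
(3) 2.71 × 0.0162 × 20.6 = 0.90438
Highest is cycle (2) at 0.9777 (≤1, no arbitrage).

0.9777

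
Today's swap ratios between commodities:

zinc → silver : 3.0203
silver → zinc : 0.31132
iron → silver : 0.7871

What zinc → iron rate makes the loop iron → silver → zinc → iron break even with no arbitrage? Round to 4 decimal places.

4.0810

Known legs of the cycle: 0.7871 × 0.31132 = 0.245039972
For no arbitrage the full-cycle product must be 1, so the missing rate is 1 / 0.245039972 ≈ 4.080967.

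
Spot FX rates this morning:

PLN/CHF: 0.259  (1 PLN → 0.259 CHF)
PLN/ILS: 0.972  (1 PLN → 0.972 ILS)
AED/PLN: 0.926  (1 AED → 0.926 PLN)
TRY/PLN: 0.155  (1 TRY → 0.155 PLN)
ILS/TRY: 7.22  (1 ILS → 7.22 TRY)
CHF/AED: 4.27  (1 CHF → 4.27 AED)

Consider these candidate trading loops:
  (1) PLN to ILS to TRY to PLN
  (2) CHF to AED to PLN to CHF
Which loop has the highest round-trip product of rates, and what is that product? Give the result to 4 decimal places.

(1) 0.972 × 7.22 × 0.155 = 1.08777
(2) 4.27 × 0.926 × 0.259 = 1.02409
Highest is cycle (1) at 1.0878 (>1, arbitrage).

1.0878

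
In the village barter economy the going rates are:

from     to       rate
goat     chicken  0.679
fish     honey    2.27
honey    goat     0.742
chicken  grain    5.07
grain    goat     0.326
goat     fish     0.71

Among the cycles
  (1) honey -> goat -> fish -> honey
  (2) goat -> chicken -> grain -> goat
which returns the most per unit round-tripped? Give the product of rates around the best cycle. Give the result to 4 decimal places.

1.1959

(1) 0.742 × 0.71 × 2.27 = 1.19588
(2) 0.679 × 5.07 × 0.326 = 1.12226
Highest is cycle (1) at 1.1959 (>1, arbitrage).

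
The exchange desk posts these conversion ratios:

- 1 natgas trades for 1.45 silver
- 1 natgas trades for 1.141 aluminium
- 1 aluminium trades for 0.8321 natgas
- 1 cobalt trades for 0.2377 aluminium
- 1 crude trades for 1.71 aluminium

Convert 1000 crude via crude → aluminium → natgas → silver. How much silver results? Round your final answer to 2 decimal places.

1000 crude × 1.71 = 1710 aluminium
1710 aluminium × 0.8321 = 1422.891 natgas
1422.891 natgas × 1.45 = 2063.19195 silver

2063.19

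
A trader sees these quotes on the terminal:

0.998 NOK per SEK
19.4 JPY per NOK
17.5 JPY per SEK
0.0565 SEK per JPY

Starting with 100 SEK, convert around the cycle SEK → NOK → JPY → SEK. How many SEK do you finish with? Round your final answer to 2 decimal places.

100 SEK × 0.998 = 99.8 NOK
99.8 NOK × 19.4 = 1936.12 JPY
1936.12 JPY × 0.0565 = 109.39078 SEK

109.39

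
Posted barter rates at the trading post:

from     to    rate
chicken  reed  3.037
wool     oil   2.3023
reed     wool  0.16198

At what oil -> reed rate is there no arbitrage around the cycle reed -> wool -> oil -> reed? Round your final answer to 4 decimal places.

Known legs of the cycle: 0.16198 × 2.3023 = 0.372926554
For no arbitrage the full-cycle product must be 1, so the missing rate is 1 / 0.372926554 ≈ 2.681493.

2.6815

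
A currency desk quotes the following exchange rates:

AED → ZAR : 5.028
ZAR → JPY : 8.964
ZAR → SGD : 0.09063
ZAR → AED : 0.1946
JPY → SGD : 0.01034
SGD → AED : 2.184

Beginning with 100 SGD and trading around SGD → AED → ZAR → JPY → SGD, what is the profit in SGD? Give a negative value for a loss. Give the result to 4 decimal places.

100 SGD × 2.184 = 218.4 AED
218.4 AED × 5.028 = 1098.1152 ZAR
1098.1152 ZAR × 8.964 = 9843.5046528 JPY
9843.5046528 JPY × 0.01034 = 101.781838109952 SGD
Net change: 101.781838109952 − 100 = 1.781838109952 SGD

1.7818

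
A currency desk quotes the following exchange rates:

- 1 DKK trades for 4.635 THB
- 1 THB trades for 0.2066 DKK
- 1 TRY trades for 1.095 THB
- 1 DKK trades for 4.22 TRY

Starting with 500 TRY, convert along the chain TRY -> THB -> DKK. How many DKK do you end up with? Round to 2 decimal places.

500 TRY × 1.095 = 547.5 THB
547.5 THB × 0.2066 = 113.1135 DKK

113.11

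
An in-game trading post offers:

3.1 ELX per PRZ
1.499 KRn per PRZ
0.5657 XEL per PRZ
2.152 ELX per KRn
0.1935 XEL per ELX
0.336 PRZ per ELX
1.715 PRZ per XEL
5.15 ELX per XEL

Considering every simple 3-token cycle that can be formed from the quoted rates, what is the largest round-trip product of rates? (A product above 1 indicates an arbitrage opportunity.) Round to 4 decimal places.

KRn→ELX→PRZ→KRn: 2.152 × 0.336 × 1.499 = 1.08388
XEL→PRZ→ELX→XEL: 1.715 × 3.1 × 0.1935 = 1.02874
XEL→ELX→PRZ→XEL: 5.15 × 0.336 × 0.5657 = 0.97889
Maximum is KRn→ELX→PRZ→KRn at 1.0839; arbitrage exists.

1.0839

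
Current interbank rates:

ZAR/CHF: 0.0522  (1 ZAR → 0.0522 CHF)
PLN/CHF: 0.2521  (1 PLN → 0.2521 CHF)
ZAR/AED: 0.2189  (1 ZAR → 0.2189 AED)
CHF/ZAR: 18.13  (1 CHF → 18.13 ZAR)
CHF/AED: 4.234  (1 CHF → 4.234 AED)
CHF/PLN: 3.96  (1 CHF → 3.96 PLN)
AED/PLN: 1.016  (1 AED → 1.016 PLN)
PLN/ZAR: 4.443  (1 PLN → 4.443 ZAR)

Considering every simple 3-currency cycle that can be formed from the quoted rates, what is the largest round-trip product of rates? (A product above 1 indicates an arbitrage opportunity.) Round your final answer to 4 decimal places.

1.0845

PLN→CHF→AED→PLN: 0.2521 × 4.234 × 1.016 = 1.08447
PLN→ZAR→AED→PLN: 4.443 × 0.2189 × 1.016 = 0.98813
PLN→ZAR→CHF→PLN: 4.443 × 0.0522 × 3.96 = 0.91842
Maximum is PLN→CHF→AED→PLN at 1.0845; arbitrage exists.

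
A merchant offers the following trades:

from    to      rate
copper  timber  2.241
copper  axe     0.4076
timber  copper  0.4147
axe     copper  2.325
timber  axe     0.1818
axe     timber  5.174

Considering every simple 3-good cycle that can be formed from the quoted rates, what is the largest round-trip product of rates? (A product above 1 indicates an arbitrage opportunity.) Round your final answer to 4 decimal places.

copper→timber→axe→copper: 2.241 × 0.1818 × 2.325 = 0.94724
copper→axe→timber→copper: 0.4076 × 5.174 × 0.4147 = 0.87457
Maximum is copper→timber→axe→copper at 0.9472; no arbitrage — every cycle loses value.

0.9472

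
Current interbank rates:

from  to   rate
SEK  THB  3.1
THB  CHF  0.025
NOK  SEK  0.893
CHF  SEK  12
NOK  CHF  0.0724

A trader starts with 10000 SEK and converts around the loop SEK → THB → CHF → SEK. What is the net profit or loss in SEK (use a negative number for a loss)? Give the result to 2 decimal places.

10000 SEK × 3.1 = 31000 THB
31000 THB × 0.025 = 775 CHF
775 CHF × 12 = 9300 SEK
Net change: 9300 − 10000 = -700 SEK

-700.00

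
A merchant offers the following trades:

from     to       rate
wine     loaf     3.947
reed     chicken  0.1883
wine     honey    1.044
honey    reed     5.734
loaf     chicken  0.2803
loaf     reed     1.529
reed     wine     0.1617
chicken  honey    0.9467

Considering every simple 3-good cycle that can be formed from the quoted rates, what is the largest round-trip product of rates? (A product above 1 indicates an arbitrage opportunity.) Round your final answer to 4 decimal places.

1.0222

honey→reed→chicken→honey: 5.734 × 0.1883 × 0.9467 = 1.02216
wine→loaf→reed→wine: 3.947 × 1.529 × 0.1617 = 0.97585
honey→reed→wine→honey: 5.734 × 0.1617 × 1.044 = 0.96798
Maximum is honey→reed→chicken→honey at 1.0222; arbitrage exists.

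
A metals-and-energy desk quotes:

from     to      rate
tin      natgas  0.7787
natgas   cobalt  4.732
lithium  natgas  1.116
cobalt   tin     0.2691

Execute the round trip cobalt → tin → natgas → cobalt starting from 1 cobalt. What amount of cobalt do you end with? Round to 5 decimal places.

1 cobalt × 0.2691 = 0.2691 tin
0.2691 tin × 0.7787 = 0.20954817 natgas
0.20954817 natgas × 4.732 = 0.99158194044 cobalt

0.99158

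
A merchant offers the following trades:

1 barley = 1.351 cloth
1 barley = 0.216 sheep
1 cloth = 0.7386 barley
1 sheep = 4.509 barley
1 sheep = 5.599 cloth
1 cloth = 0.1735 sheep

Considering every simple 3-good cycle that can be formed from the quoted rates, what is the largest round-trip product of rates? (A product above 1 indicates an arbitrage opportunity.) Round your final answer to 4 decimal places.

cloth→sheep→barley→cloth: 0.1735 × 4.509 × 1.351 = 1.05690
cloth→barley→sheep→cloth: 0.7386 × 0.216 × 5.599 = 0.89325
Maximum is cloth→sheep→barley→cloth at 1.0569; arbitrage exists.

1.0569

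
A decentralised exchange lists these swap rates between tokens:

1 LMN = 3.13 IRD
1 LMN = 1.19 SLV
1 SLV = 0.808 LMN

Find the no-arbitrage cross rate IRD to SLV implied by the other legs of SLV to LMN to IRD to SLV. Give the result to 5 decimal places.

Known legs of the cycle: 0.808 × 3.13 = 2.52904
For no arbitrage the full-cycle product must be 1, so the missing rate is 1 / 2.52904 ≈ 0.3954070.

0.39541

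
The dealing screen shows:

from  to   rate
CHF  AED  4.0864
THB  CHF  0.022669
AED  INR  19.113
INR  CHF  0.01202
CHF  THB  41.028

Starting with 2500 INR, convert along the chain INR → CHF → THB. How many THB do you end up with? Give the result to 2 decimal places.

2500 INR × 0.01202 = 30.05 CHF
30.05 CHF × 41.028 = 1232.8914 THB

1232.89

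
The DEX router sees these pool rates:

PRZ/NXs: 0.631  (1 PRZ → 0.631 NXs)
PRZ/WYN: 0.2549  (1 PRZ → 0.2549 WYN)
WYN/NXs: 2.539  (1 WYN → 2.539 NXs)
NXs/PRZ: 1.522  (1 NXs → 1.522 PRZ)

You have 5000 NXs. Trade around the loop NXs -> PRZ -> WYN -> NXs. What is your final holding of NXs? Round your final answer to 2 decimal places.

5000 NXs × 1.522 = 7610 PRZ
7610 PRZ × 0.2549 = 1939.789 WYN
1939.789 WYN × 2.539 = 4925.124271 NXs

4925.12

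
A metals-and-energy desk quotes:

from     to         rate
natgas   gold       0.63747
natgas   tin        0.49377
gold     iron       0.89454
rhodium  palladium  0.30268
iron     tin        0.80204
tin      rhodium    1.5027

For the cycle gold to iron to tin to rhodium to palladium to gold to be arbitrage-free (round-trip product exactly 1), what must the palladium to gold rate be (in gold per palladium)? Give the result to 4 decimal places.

3.0644

Known legs of the cycle: 0.89454 × 0.80204 × 1.5027 × 0.30268 = 0.3263260958793785376
For no arbitrage the full-cycle product must be 1, so the missing rate is 1 / 0.3263260958793785376 ≈ 3.064419.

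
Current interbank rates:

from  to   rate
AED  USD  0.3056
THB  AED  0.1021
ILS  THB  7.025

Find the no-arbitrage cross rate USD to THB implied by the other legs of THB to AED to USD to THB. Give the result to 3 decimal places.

32.049

Known legs of the cycle: 0.1021 × 0.3056 = 0.03120176
For no arbitrage the full-cycle product must be 1, so the missing rate is 1 / 0.03120176 ≈ 32.04947.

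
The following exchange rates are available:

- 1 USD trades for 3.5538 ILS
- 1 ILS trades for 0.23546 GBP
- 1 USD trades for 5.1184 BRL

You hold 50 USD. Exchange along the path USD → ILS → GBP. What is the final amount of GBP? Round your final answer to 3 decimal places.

50 USD × 3.5538 = 177.69 ILS
177.69 ILS × 0.23546 = 41.8388874 GBP

41.839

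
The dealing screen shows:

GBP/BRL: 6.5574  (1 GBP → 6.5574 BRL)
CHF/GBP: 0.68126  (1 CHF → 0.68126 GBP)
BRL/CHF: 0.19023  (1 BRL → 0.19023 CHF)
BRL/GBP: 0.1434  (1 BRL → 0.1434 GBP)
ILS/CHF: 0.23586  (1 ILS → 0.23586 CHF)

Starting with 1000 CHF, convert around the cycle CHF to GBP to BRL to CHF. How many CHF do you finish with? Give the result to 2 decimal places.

1000 CHF × 0.68126 = 681.26 GBP
681.26 GBP × 6.5574 = 4467.294324 BRL
4467.294324 BRL × 0.19023 = 849.81339925452 CHF

849.81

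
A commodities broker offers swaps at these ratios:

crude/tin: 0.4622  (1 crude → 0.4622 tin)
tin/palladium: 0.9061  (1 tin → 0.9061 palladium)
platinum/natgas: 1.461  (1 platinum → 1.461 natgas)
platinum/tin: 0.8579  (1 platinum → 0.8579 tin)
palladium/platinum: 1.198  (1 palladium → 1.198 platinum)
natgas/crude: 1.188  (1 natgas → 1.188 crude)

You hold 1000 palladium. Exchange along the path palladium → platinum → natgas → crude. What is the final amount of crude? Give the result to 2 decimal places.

2079.33

1000 palladium × 1.198 = 1198 platinum
1198 platinum × 1.461 = 1750.278 natgas
1750.278 natgas × 1.188 = 2079.330264 crude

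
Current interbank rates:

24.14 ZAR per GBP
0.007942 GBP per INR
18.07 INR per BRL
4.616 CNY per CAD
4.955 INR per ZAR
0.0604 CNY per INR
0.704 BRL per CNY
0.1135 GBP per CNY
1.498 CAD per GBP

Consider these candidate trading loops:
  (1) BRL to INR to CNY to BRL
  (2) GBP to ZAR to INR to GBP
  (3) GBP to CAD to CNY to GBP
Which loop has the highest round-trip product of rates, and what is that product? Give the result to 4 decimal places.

0.9500

(1) 18.07 × 0.0604 × 0.704 = 0.76837
(2) 24.14 × 4.955 × 0.007942 = 0.94997
(3) 1.498 × 4.616 × 0.1135 = 0.78483
Highest is cycle (2) at 0.9500 (≤1, no arbitrage).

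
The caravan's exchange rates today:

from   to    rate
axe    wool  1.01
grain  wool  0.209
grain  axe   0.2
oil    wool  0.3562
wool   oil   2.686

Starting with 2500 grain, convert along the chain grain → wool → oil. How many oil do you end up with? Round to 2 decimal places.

2500 grain × 0.209 = 522.5 wool
522.5 wool × 2.686 = 1403.435 oil

1403.44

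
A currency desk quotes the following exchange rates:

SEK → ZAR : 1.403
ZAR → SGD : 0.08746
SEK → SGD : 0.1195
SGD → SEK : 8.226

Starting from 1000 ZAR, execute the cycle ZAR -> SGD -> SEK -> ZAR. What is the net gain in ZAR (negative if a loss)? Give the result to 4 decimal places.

9.3827

1000 ZAR × 0.08746 = 87.46 SGD
87.46 SGD × 8.226 = 719.44596 SEK
719.44596 SEK × 1.403 = 1009.38268188 ZAR
Net change: 1009.38268188 − 1000 = 9.38268188 ZAR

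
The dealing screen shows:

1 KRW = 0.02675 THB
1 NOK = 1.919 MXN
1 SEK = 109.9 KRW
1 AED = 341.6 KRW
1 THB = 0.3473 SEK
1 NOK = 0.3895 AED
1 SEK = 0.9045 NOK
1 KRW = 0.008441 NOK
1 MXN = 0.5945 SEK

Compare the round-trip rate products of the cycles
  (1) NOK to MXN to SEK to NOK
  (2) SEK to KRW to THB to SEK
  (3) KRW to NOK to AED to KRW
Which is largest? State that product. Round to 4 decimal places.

1.1231

(1) 1.919 × 0.5945 × 0.9045 = 1.03189
(2) 109.9 × 0.02675 × 0.3473 = 1.02100
(3) 0.008441 × 0.3895 × 341.6 = 1.12310
Highest is cycle (3) at 1.1231 (>1, arbitrage).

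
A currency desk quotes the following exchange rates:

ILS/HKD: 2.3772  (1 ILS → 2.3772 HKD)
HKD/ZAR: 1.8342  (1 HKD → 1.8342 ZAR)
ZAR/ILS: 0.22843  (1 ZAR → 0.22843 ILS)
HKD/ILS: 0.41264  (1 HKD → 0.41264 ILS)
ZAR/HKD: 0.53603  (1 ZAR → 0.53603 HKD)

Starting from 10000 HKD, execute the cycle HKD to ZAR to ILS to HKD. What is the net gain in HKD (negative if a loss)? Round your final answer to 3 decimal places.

-39.858

10000 HKD × 1.8342 = 18342 ZAR
18342 ZAR × 0.22843 = 4189.86306 ILS
4189.86306 ILS × 2.3772 = 9960.142466232 HKD
Net change: 9960.142466232 − 10000 = -39.857533768 HKD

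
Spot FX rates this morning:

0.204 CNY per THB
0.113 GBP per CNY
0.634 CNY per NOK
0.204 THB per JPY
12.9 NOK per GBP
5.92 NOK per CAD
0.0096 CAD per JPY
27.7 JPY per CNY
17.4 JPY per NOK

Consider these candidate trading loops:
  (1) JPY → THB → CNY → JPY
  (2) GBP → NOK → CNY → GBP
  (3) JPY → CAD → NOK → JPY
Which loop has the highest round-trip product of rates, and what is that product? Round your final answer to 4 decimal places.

(1) 0.204 × 0.204 × 27.7 = 1.15276
(2) 12.9 × 0.634 × 0.113 = 0.92418
(3) 0.0096 × 5.92 × 17.4 = 0.98888
Highest is cycle (1) at 1.1528 (>1, arbitrage).

1.1528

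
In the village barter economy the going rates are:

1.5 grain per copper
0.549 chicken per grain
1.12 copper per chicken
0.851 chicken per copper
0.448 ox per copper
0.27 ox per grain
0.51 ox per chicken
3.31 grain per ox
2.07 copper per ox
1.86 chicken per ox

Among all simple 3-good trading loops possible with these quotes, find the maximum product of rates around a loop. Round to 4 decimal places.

0.9333

ox→chicken→copper→ox: 1.86 × 1.12 × 0.448 = 0.93327
ox→grain→chicken→ox: 3.31 × 0.549 × 0.51 = 0.92677
chicken→copper→grain→chicken: 1.12 × 1.5 × 0.549 = 0.92232
ox→copper→chicken→ox: 2.07 × 0.851 × 0.51 = 0.89840
ox→copper→grain→ox: 2.07 × 1.5 × 0.27 = 0.83835
Maximum is ox→chicken→copper→ox at 0.9333; no arbitrage — every cycle loses value.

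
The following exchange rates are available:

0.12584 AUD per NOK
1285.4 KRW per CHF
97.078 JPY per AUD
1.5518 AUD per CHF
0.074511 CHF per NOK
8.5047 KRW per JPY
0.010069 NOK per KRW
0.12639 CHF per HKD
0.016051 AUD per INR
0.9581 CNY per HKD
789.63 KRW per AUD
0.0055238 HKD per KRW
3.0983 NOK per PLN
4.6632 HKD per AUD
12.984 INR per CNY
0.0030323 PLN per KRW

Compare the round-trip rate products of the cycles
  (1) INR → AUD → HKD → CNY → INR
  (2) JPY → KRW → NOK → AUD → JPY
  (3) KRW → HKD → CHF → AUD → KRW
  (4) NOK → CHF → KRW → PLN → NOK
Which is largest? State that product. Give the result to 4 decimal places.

(1) 0.016051 × 4.6632 × 0.9581 × 12.984 = 0.93112
(2) 8.5047 × 0.010069 × 0.12584 × 97.078 = 1.04613
(3) 0.0055238 × 0.12639 × 1.5518 × 789.63 = 0.85548
(4) 0.074511 × 1285.4 × 0.0030323 × 3.0983 = 0.89982
Highest is cycle (2) at 1.0461 (>1, arbitrage).

1.0461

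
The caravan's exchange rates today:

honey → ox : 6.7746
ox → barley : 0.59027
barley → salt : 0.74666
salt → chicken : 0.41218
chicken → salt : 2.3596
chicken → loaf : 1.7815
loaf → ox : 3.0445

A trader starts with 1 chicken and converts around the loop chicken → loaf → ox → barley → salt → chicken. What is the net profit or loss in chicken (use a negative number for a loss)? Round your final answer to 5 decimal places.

-0.01471

1 chicken × 1.7815 = 1.7815 loaf
1.7815 loaf × 3.0445 = 5.42377675 ox
5.42377675 ox × 0.59027 = 3.2014927022225 barley
3.2014927022225 barley × 0.74666 = 2.39042654104145185 salt
2.39042654104145185 salt × 0.41218 = 0.985286011686465623533 chicken
Net change: 0.985286011686465623533 − 1 = -0.014713988313534376467 chicken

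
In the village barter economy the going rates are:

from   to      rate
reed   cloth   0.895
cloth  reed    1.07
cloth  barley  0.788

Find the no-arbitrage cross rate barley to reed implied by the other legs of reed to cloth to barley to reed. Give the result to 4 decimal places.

Known legs of the cycle: 0.895 × 0.788 = 0.70526
For no arbitrage the full-cycle product must be 1, so the missing rate is 1 / 0.70526 ≈ 1.417917.

1.4179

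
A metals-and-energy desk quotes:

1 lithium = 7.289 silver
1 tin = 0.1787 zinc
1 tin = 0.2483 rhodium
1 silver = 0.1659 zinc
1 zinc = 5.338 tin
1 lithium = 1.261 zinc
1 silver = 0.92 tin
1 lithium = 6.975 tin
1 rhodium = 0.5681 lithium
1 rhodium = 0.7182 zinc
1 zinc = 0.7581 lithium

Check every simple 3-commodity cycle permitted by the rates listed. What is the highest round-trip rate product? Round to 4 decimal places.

tin→rhodium→lithium→tin: 0.2483 × 0.5681 × 6.975 = 0.98389
tin→rhodium→zinc→tin: 0.2483 × 0.7182 × 5.338 = 0.95192
tin→zinc→lithium→tin: 0.1787 × 0.7581 × 6.975 = 0.94492
lithium→silver→zinc→lithium: 7.289 × 0.1659 × 0.7581 = 0.91673
Maximum is tin→rhodium→lithium→tin at 0.9839; no arbitrage — every cycle loses value.

0.9839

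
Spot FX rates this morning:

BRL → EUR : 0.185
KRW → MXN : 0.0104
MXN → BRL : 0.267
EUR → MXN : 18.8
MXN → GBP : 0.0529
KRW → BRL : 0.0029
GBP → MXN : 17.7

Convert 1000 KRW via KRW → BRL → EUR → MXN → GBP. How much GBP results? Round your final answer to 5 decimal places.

1000 KRW × 0.0029 = 2.9 BRL
2.9 BRL × 0.185 = 0.5365 EUR
0.5365 EUR × 18.8 = 10.0862 MXN
10.0862 MXN × 0.0529 = 0.53355998 GBP

0.53356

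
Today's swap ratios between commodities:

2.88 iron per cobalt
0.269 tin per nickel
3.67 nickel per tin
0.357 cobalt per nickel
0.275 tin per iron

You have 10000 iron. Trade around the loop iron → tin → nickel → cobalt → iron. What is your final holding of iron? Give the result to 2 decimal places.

10000 iron × 0.275 = 2750 tin
2750 tin × 3.67 = 10092.5 nickel
10092.5 nickel × 0.357 = 3603.0225 cobalt
3603.0225 cobalt × 2.88 = 10376.7048 iron

10376.70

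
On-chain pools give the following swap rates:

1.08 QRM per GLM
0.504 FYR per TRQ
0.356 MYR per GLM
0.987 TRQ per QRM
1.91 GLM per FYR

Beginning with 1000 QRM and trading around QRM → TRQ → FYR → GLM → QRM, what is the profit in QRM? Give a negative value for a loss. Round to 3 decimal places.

26.136

1000 QRM × 0.987 = 987 TRQ
987 TRQ × 0.504 = 497.448 FYR
497.448 FYR × 1.91 = 950.12568 GLM
950.12568 GLM × 1.08 = 1026.1357344 QRM
Net change: 1026.1357344 − 1000 = 26.1357344 QRM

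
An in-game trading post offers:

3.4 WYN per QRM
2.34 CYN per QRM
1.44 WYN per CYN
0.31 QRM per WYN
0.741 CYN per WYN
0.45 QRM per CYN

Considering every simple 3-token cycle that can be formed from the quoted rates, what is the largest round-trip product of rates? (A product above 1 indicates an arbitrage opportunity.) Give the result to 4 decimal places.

QRM→WYN→CYN→QRM: 3.4 × 0.741 × 0.45 = 1.13373
QRM→CYN→WYN→QRM: 2.34 × 1.44 × 0.31 = 1.04458
Maximum is QRM→WYN→CYN→QRM at 1.1337; arbitrage exists.

1.1337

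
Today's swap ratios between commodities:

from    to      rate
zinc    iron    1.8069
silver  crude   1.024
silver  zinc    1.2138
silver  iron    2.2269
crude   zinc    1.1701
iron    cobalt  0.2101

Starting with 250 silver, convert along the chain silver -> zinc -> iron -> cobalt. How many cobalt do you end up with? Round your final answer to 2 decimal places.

115.20

250 silver × 1.2138 = 303.45 zinc
303.45 zinc × 1.8069 = 548.303805 iron
548.303805 iron × 0.2101 = 115.1986294305 cobalt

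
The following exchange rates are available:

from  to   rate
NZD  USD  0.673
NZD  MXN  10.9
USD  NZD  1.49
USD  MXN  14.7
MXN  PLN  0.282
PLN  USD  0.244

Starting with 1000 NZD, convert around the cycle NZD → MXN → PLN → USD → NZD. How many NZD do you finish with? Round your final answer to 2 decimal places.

1117.51

1000 NZD × 10.9 = 10900 MXN
10900 MXN × 0.282 = 3073.8 PLN
3073.8 PLN × 0.244 = 750.0072 USD
750.0072 USD × 1.49 = 1117.510728 NZD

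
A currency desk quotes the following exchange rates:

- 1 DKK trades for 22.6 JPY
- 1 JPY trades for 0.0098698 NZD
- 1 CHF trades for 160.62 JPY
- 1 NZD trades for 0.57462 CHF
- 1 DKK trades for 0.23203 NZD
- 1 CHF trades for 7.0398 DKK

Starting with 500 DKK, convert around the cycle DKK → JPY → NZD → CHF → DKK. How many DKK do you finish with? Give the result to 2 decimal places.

500 DKK × 22.6 = 11300 JPY
11300 JPY × 0.0098698 = 111.52874 NZD
111.52874 NZD × 0.57462 = 64.0866445788 CHF
64.0866445788 CHF × 7.0398 = 451.15716050583624 DKK

451.16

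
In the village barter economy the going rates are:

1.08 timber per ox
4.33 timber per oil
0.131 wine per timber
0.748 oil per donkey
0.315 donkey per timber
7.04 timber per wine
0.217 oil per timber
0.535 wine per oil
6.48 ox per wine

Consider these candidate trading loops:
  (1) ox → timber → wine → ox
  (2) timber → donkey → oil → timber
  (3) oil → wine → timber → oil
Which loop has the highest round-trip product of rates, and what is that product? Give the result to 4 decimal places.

1.0202

(1) 1.08 × 0.131 × 6.48 = 0.91679
(2) 0.315 × 0.748 × 4.33 = 1.02023
(3) 0.535 × 7.04 × 0.217 = 0.81731
Highest is cycle (2) at 1.0202 (>1, arbitrage).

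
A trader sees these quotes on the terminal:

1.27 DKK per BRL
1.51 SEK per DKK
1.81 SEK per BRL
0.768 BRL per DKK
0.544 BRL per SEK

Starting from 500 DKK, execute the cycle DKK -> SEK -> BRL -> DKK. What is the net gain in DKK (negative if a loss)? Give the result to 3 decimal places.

21.614

500 DKK × 1.51 = 755 SEK
755 SEK × 0.544 = 410.72 BRL
410.72 BRL × 1.27 = 521.6144 DKK
Net change: 521.6144 − 500 = 21.6144 DKK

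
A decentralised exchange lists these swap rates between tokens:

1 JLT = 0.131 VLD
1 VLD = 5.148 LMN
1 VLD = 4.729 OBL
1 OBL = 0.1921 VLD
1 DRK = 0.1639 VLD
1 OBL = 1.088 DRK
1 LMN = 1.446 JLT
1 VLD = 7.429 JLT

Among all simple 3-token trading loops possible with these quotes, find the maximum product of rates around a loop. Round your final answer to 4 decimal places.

0.9752

LMN→JLT→VLD→LMN: 1.446 × 0.131 × 5.148 = 0.97517
OBL→DRK→VLD→OBL: 1.088 × 0.1639 × 4.729 = 0.84329
Maximum is LMN→JLT→VLD→LMN at 0.9752; no arbitrage — every cycle loses value.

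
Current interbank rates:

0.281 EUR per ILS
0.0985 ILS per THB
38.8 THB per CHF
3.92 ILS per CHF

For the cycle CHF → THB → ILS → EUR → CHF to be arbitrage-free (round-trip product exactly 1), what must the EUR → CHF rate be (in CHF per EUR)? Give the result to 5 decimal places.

0.93116

Known legs of the cycle: 38.8 × 0.0985 × 0.281 = 1.0739258
For no arbitrage the full-cycle product must be 1, so the missing rate is 1 / 1.0739258 ≈ 0.9311630.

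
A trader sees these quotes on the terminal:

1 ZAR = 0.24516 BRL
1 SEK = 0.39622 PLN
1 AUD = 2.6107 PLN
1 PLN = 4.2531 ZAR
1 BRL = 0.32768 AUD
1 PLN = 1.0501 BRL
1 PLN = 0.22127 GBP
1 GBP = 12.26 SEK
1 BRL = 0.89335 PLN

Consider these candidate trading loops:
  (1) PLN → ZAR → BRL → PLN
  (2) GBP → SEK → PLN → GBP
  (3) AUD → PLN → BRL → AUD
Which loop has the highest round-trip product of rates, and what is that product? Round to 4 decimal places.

(1) 4.2531 × 0.24516 × 0.89335 = 0.93149
(2) 12.26 × 0.39622 × 0.22127 = 1.07485
(3) 2.6107 × 1.0501 × 0.32768 = 0.89833
Highest is cycle (2) at 1.0749 (>1, arbitrage).

1.0749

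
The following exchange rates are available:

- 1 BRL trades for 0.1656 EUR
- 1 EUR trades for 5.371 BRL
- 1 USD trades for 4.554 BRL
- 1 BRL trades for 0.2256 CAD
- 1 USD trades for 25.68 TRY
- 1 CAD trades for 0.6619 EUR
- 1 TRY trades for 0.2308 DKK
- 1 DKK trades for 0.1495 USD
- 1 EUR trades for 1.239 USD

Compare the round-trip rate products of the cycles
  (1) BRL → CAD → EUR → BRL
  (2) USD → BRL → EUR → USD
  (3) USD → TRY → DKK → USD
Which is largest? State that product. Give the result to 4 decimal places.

0.9344

(1) 0.2256 × 0.6619 × 5.371 = 0.80202
(2) 4.554 × 0.1656 × 1.239 = 0.93438
(3) 25.68 × 0.2308 × 0.1495 = 0.88608
Highest is cycle (2) at 0.9344 (≤1, no arbitrage).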